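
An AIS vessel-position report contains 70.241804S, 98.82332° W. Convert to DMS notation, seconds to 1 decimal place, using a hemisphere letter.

70°14′30.5″ S, 98°49′24.0″ W

φ: 0.241804 × 60 = 14.50824′ → 14′, remainder × 60 = 30.494″
Lon: whole degrees 98; 49.39920′ → 49′ and 23.952″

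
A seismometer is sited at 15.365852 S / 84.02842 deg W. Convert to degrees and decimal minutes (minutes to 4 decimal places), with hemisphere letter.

15° 21.9511′ S, 84° 1.7052′ W

φ: fractional part 0.365852 → 21.951120 minutes
Longitude: minutes = (84.028420 − 84) × 60 = 1.705200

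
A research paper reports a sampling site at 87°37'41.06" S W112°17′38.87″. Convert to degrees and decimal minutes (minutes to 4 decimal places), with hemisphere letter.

Latitude: seconds/60 = 0.68433; minutes = 37 + 0.68433 = 37.684333
Lon: seconds/60 = 0.64783; minutes = 17 + 0.64783 = 17.647833

87° 37.6843′ S, 112° 17.6478′ W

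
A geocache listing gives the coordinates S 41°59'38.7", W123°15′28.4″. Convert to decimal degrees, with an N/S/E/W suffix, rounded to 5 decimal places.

Lat: 59′ + 38.7″ = 59.64500′; 41 + 59.64500/60 = 41.994083
Longitude: 123 + 15/60 + 28.4/3600 = 123.257889

41.99408° S, 123.25789° W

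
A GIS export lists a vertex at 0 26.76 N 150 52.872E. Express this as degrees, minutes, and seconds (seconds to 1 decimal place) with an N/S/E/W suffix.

0°26′45.6″ N, 150°52′52.3″ E

φ: 26.76000′ → 26′ and 0.76000 × 60 = 45.600″
Lon: 52.87200′ → 52′ and 0.87200 × 60 = 52.320″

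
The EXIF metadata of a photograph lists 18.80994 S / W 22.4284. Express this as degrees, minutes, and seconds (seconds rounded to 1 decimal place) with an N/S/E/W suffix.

18°48′35.8″ S, 22°25′42.2″ W

Lat: whole degrees 18; 48.59640′ → 48′ and 35.784″
λ: 0.428400 × 60 = 25.70400′ → 25′, remainder × 60 = 42.240″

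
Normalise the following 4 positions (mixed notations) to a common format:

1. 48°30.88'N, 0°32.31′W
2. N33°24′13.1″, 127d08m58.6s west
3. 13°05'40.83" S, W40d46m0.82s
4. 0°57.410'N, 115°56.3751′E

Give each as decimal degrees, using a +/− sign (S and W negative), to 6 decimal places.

1. 48.514667, -0.538500
2. 33.403639, -127.149611
3. -13.094675, -40.766894
4. 0.956833, 115.939585

Point 1:
  φ: 30.88′ = 0.514667°; total 48.5146667
  N ⇒ keep positive
  Longitude: 0 + 32.31/60 = 0.5385000
  W ⇒ negate
Point 2:
  Latitude: 33° + 24/60 + 13.1/3600 = 33 + 0.400000 + 0.003639 = 33.4036389
  N ⇒ keep positive
  λ: 127° + 8/60 + 58.6/3600 = 127 + 0.133333 + 0.016278 = 127.1496111
  hemisphere W, so the sign is −
Point 3:
  Lat: 13° + 5/60 + 40.83/3600 = 13 + 0.083333 + 0.011342 = 13.0946750
  hemisphere S, so the sign is −
  Lon: 40° + 46/60 + 0.82/3600 = 40 + 0.766667 + 0.000228 = 40.7668944
  hemisphere W, so the sign is −
Point 4:
  φ: 57.41′ = 0.956833°; total 0.9568333
  N → positive
  λ: 115 + 56.3751/60 = 115.9395850
  E ⇒ keep positive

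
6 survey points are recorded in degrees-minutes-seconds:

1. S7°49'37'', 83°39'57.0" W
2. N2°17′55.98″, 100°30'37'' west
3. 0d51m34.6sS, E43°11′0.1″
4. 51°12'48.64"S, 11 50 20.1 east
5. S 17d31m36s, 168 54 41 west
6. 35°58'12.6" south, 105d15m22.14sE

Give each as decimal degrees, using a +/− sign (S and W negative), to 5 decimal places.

Point 1:
  φ: 7° + 49/60 + 37/3600 = 7 + 0.816667 + 0.010278 = 7.826944
  hemisphere S, so the sign is −
  Longitude: 83 + 39/60 + 57/3600 = 83.665833
  W ⇒ negate
Point 2:
  φ: 17′ + 55.98″ = 17.93300′; 2 + 17.93300/60 = 2.298883
  N ⇒ keep positive
  Lon: 100° + 30/60 + 37/3600 = 100 + 0.500000 + 0.010278 = 100.510278
  W ⇒ negate
Point 3:
  Lat: 0 + 51/60 + 34.6/3600 = 0.859611
  S → negative
  Lon: 43° + 11/60 + 0.1/3600 = 43 + 0.183333 + 0.000028 = 43.183361
  E ⇒ keep positive
Point 4:
  φ: 12′ + 48.64″ = 12.81067′; 51 + 12.81067/60 = 51.213511
  S ⇒ negate
  Longitude: 50′ + 20.1″ = 50.33500′; 11 + 50.33500/60 = 11.838917
  E → positive
Point 5:
  Latitude: 17° + 31/60 + 36/3600 = 17 + 0.516667 + 0.010000 = 17.526667
  hemisphere S, so the sign is −
  Longitude: 54′ + 41″ = 54.68333′; 168 + 54.68333/60 = 168.911389
  W ⇒ negate
Point 6:
  Latitude: 35 + 58/60 + 12.6/3600 = 35.970167
  hemisphere S, so the sign is −
  Lon: 105° + 15/60 + 22.14/3600 = 105 + 0.250000 + 0.006150 = 105.256150
  E → positive

1. -7.82694, -83.66583
2. 2.29888, -100.51028
3. -0.85961, 43.18336
4. -51.21351, 11.83892
5. -17.52667, -168.91139
6. -35.97017, 105.25615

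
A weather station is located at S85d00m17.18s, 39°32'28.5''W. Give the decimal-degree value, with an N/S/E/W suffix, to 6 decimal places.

φ: 85° + 0/60 + 17.18/3600 = 85 + 0.000000 + 0.004772 = 85.0047722
λ: 39° + 32/60 + 28.5/3600 = 39 + 0.533333 + 0.007917 = 39.5412500

85.004772° S, 39.541250° W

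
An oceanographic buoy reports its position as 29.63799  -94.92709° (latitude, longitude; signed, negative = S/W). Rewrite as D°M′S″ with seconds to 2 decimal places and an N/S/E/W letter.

29°38′16.76″ N, 94°55′37.52″ W

Latitude: 0.637990° → 38.27940′; 0.27940 × 60 = 16.7640″
Longitude is negative → W; |value| = 94.927090
Longitude: 0.927090 × 60 = 55.62540′ → 55′, remainder × 60 = 37.5240″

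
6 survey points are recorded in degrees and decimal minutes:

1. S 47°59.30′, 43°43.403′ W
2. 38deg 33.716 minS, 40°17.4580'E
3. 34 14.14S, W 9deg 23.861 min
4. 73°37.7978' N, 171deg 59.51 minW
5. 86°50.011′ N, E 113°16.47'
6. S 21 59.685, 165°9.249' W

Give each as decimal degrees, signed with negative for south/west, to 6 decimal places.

Point 1:
  Lat: 47 + 59.3/60 = 47.9883333
  S ⇒ negate
  Lon: 43.403′ = 0.723383°; total 43.7233833
  hemisphere W, so the sign is −
Point 2:
  Latitude: 38 + 33.716/60 = 38.5619333
  S → negative
  λ: 40 + 17.458/60 = 40.2909667
  E → positive
Point 3:
  Latitude: 34 + 14.14/60 = 34.2356667
  S ⇒ negate
  λ: 9 + 23.861/60 = 9.3976833
  W → negative
Point 4:
  Latitude: 37.7978′ = 0.629963°; total 73.6299633
  N ⇒ keep positive
  Lon: 171 + 59.51/60 = 171.9918333
  W ⇒ negate
Point 5:
  Latitude: 50.011′ = 0.833517°; total 86.8335167
  N ⇒ keep positive
  λ: 16.47′ = 0.274500°; total 113.2745000
  E ⇒ keep positive
Point 6:
  φ: 59.685′ = 0.994750°; total 21.9947500
  hemisphere S, so the sign is −
  Lon: 9.249′ = 0.154150°; total 165.1541500
  W → negative

1. -47.988333, -43.723383
2. -38.561933, 40.290967
3. -34.235667, -9.397683
4. 73.629963, -171.991833
5. 86.833517, 113.274500
6. -21.994750, -165.154150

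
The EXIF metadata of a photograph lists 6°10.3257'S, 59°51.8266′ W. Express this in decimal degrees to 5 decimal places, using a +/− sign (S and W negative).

-6.17210, -59.86378

φ: 6 + 10.3257/60 = 6.172095
S ⇒ negate
Lon: 51.8266′ = 0.863777°; total 59.863777
W → negative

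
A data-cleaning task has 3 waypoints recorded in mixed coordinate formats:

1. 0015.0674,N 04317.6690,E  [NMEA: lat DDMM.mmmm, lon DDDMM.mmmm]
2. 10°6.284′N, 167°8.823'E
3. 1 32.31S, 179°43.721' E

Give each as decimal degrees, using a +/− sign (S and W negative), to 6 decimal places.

1. 0.251123, 43.294483
2. 10.104733, 167.147050
3. -1.538500, 179.728683

Point 1:
  φ: split at 2 digits → 00° and 15.0674′; 0 + 15.0674/60 = 0.2511233
  N → positive
  λ: split at 3 digits → 043° and 17.669′; 43 + 17.669/60 = 43.2944833
  E ⇒ keep positive
Point 2:
  Latitude: 6.284′ = 0.104733°; total 10.1047333
  N ⇒ keep positive
  Lon: 167 + 8.823/60 = 167.1470500
  E ⇒ keep positive
Point 3:
  φ: 1 + 32.31/60 = 1.5385000
  hemisphere S, so the sign is −
  Lon: 43.721′ = 0.728683°; total 179.7286833
  E ⇒ keep positive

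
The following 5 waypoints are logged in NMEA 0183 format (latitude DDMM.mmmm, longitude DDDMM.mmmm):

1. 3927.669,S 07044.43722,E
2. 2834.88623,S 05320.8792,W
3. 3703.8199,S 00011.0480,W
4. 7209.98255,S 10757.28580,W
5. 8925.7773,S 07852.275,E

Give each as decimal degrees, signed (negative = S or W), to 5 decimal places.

Point 1:
  Latitude: split at 2 digits → 39° and 27.669′; 39 + 27.669/60 = 39.461150
  hemisphere S, so the sign is −
  Lon: degrees = first 3 digits = 70, minutes = 44.43722; 70 + 44.43722/60 = 70.740620
  E → positive
Point 2:
  Lat: split at 2 digits → 28° and 34.88623′; 28 + 34.88623/60 = 28.581437
  S → negative
  λ: split at 3 digits → 053° and 20.8792′; 53 + 20.8792/60 = 53.347987
  W → negative
Point 3:
  Lat: split at 2 digits → 37° and 3.8199′; 37 + 3.8199/60 = 37.063665
  S → negative
  Lon: split at 3 digits → 000° and 11.048′; 0 + 11.048/60 = 0.184133
  hemisphere W, so the sign is −
Point 4:
  φ: split at 2 digits → 72° and 9.98255′; 72 + 9.98255/60 = 72.166376
  S → negative
  Lon: split at 3 digits → 107° and 57.2858′; 107 + 57.2858/60 = 107.954763
  W → negative
Point 5:
  φ: degrees = first 2 digits = 89, minutes = 25.7773; 89 + 25.7773/60 = 89.429622
  S ⇒ negate
  Longitude: degrees = first 3 digits = 78, minutes = 52.275; 78 + 52.275/60 = 78.871250
  E ⇒ keep positive

1. -39.46115, 70.74062
2. -28.58144, -53.34799
3. -37.06367, -0.18413
4. -72.16638, -107.95476
5. -89.42962, 78.87125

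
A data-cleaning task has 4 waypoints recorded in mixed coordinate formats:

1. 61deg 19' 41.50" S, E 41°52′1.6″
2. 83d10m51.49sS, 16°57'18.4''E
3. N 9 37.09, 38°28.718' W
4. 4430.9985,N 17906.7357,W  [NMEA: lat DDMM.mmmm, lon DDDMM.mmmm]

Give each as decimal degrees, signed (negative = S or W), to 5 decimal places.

1. -61.32819, 41.86711
2. -83.18097, 16.95511
3. 9.61817, -38.47863
4. 44.51664, -179.11226

Point 1:
  φ: 61 + 19/60 + 41.5/3600 = 61.328194
  S → negative
  Longitude: 41 + 52/60 + 1.6/3600 = 41.867111
  E → positive
Point 2:
  Lat: 83° + 10/60 + 51.49/3600 = 83 + 0.166667 + 0.014303 = 83.180969
  S ⇒ negate
  Lon: 16° + 57/60 + 18.4/3600 = 16 + 0.950000 + 0.005111 = 16.955111
  E → positive
Point 3:
  φ: 9 + 37.09/60 = 9.618167
  N → positive
  Lon: 28.718′ = 0.478633°; total 38.478633
  W → negative
Point 4:
  Lat: degrees = first 2 digits = 44, minutes = 30.9985; 44 + 30.9985/60 = 44.516642
  N ⇒ keep positive
  Longitude: degrees = first 3 digits = 179, minutes = 6.7357; 179 + 6.7357/60 = 179.112262
  W ⇒ negate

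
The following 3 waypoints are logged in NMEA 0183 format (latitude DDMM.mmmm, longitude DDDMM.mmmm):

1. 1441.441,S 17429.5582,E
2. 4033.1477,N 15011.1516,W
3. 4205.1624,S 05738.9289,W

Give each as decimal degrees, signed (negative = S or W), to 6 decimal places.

1. -14.690683, 174.492637
2. 40.552462, -150.185860
3. -42.086040, -57.648815

Point 1:
  Latitude: degrees = first 2 digits = 14, minutes = 41.441; 14 + 41.441/60 = 14.6906833
  hemisphere S, so the sign is −
  Longitude: degrees = first 3 digits = 174, minutes = 29.5582; 174 + 29.5582/60 = 174.4926367
  E → positive
Point 2:
  Lat: degrees = first 2 digits = 40, minutes = 33.1477; 40 + 33.1477/60 = 40.5524617
  N ⇒ keep positive
  λ: split at 3 digits → 150° and 11.1516′; 150 + 11.1516/60 = 150.1858600
  W ⇒ negate
Point 3:
  φ: degrees = first 2 digits = 42, minutes = 5.1624; 42 + 5.1624/60 = 42.0860400
  S ⇒ negate
  Longitude: degrees = first 3 digits = 57, minutes = 38.9289; 57 + 38.9289/60 = 57.6488150
  hemisphere W, so the sign is −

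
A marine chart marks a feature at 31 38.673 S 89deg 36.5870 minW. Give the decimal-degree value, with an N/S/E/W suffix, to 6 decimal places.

Lat: 38.673′ = 0.644550°; total 31.6445500
Longitude: 89 + 36.587/60 = 89.6097833

31.644550° S, 89.609783° W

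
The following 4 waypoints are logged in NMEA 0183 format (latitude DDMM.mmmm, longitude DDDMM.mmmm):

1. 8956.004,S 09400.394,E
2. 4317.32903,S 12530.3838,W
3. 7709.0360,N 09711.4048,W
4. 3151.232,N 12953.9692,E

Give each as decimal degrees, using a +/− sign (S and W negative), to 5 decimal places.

Point 1:
  φ: degrees = first 2 digits = 89, minutes = 56.004; 89 + 56.004/60 = 89.933400
  hemisphere S, so the sign is −
  Longitude: split at 3 digits → 094° and 0.394′; 94 + 0.394/60 = 94.006567
  E ⇒ keep positive
Point 2:
  Latitude: split at 2 digits → 43° and 17.32903′; 43 + 17.32903/60 = 43.288817
  hemisphere S, so the sign is −
  λ: degrees = first 3 digits = 125, minutes = 30.3838; 125 + 30.3838/60 = 125.506397
  W → negative
Point 3:
  Latitude: degrees = first 2 digits = 77, minutes = 9.036; 77 + 9.036/60 = 77.150600
  N → positive
  Longitude: split at 3 digits → 097° and 11.4048′; 97 + 11.4048/60 = 97.190080
  W ⇒ negate
Point 4:
  Latitude: split at 2 digits → 31° and 51.232′; 31 + 51.232/60 = 31.853867
  N ⇒ keep positive
  λ: split at 3 digits → 129° and 53.9692′; 129 + 53.9692/60 = 129.899487
  E ⇒ keep positive

1. -89.93340, 94.00657
2. -43.28882, -125.50640
3. 77.15060, -97.19008
4. 31.85387, 129.89949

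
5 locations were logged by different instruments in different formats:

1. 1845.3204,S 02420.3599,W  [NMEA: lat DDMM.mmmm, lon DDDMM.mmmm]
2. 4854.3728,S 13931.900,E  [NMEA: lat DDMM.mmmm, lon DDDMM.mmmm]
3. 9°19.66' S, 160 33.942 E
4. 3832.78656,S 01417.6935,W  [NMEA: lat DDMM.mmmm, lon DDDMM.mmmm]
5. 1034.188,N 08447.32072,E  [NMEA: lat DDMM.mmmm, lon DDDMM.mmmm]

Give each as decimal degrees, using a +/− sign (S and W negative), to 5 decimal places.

1. -18.75534, -24.33933
2. -48.90621, 139.53167
3. -9.32767, 160.56570
4. -38.54644, -14.29489
5. 10.56980, 84.78868

Point 1:
  Latitude: split at 2 digits → 18° and 45.3204′; 18 + 45.3204/60 = 18.755340
  S → negative
  λ: degrees = first 3 digits = 24, minutes = 20.3599; 24 + 20.3599/60 = 24.339332
  W ⇒ negate
Point 2:
  φ: degrees = first 2 digits = 48, minutes = 54.3728; 48 + 54.3728/60 = 48.906213
  S → negative
  Longitude: split at 3 digits → 139° and 31.9′; 139 + 31.9/60 = 139.531667
  E → positive
Point 3:
  Latitude: 9 + 19.66/60 = 9.327667
  S ⇒ negate
  Longitude: 33.942′ = 0.565700°; total 160.565700
  E → positive
Point 4:
  φ: split at 2 digits → 38° and 32.78656′; 38 + 32.78656/60 = 38.546443
  S → negative
  λ: split at 3 digits → 014° and 17.6935′; 14 + 17.6935/60 = 14.294892
  W → negative
Point 5:
  Lat: split at 2 digits → 10° and 34.188′; 10 + 34.188/60 = 10.569800
  N → positive
  Lon: degrees = first 3 digits = 84, minutes = 47.32072; 84 + 47.32072/60 = 84.788679
  E → positive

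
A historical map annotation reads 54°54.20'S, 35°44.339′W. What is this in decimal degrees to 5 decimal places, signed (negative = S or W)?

φ: 54 + 54.2/60 = 54.903333
hemisphere S, so the sign is −
λ: 35 + 44.339/60 = 35.738983
W ⇒ negate

-54.90333, -35.73898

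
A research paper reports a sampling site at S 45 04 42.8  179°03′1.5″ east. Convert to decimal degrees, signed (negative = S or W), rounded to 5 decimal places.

-45.07856, 179.05042

φ: 4′ + 42.8″ = 4.71333′; 45 + 4.71333/60 = 45.078556
S → negative
λ: 3′ + 1.5″ = 3.02500′; 179 + 3.02500/60 = 179.050417
E → positive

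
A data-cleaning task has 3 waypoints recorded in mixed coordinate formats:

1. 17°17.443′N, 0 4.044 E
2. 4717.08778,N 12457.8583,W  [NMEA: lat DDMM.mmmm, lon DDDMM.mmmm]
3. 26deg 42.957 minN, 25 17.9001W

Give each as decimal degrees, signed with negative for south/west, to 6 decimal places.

1. 17.290717, 0.067400
2. 47.284796, -124.964305
3. 26.715950, -25.298335

Point 1:
  Latitude: 17 + 17.443/60 = 17.2907167
  N ⇒ keep positive
  Longitude: 4.044′ = 0.067400°; total 0.0674000
  E ⇒ keep positive
Point 2:
  Lat: degrees = first 2 digits = 47, minutes = 17.08778; 47 + 17.08778/60 = 47.2847963
  N → positive
  Lon: split at 3 digits → 124° and 57.8583′; 124 + 57.8583/60 = 124.9643050
  W ⇒ negate
Point 3:
  Lat: 26 + 42.957/60 = 26.7159500
  N ⇒ keep positive
  Lon: 17.9001′ = 0.298335°; total 25.2983350
  W ⇒ negate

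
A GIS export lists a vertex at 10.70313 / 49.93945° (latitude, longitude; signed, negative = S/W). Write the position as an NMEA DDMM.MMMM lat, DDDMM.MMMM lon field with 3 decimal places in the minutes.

1042.188,N / 04956.367,E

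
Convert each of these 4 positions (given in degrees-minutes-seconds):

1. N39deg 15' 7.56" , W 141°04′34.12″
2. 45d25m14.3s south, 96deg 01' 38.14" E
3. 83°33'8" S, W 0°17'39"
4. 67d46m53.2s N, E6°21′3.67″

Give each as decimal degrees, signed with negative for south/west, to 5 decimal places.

1. 39.25210, -141.07614
2. -45.42064, 96.02726
3. -83.55222, -0.29417
4. 67.78144, 6.35102

Point 1:
  Latitude: 39 + 15/60 + 7.56/3600 = 39.252100
  N ⇒ keep positive
  λ: 141 + 4/60 + 34.12/3600 = 141.076144
  W → negative
Point 2:
  Lat: 45 + 25/60 + 14.3/3600 = 45.420639
  S ⇒ negate
  Lon: 1′ + 38.14″ = 1.63567′; 96 + 1.63567/60 = 96.027261
  E → positive
Point 3:
  Lat: 33′ + 8″ = 33.13333′; 83 + 33.13333/60 = 83.552222
  S → negative
  Longitude: 17′ + 39″ = 17.65000′; 0 + 17.65000/60 = 0.294167
  hemisphere W, so the sign is −
Point 4:
  Latitude: 67° + 46/60 + 53.2/3600 = 67 + 0.766667 + 0.014778 = 67.781444
  N → positive
  Longitude: 6° + 21/60 + 3.67/3600 = 6 + 0.350000 + 0.001019 = 6.351019
  E → positive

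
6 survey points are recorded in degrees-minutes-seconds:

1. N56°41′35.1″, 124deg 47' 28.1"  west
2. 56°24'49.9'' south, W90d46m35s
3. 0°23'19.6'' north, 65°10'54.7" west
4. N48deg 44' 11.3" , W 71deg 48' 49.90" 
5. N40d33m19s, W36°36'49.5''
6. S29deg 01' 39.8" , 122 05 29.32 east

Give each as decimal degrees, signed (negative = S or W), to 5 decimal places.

Point 1:
  Latitude: 56° + 41/60 + 35.1/3600 = 56 + 0.683333 + 0.009750 = 56.693083
  N → positive
  λ: 124° + 47/60 + 28.1/3600 = 124 + 0.783333 + 0.007806 = 124.791139
  W → negative
Point 2:
  Latitude: 56° + 24/60 + 49.9/3600 = 56 + 0.400000 + 0.013861 = 56.413861
  S → negative
  Lon: 90° + 46/60 + 35/3600 = 90 + 0.766667 + 0.009722 = 90.776389
  hemisphere W, so the sign is −
Point 3:
  φ: 0 + 23/60 + 19.6/3600 = 0.388778
  N ⇒ keep positive
  Lon: 65° + 10/60 + 54.7/3600 = 65 + 0.166667 + 0.015194 = 65.181861
  W → negative
Point 4:
  Latitude: 48 + 44/60 + 11.3/3600 = 48.736472
  N → positive
  λ: 71° + 48/60 + 49.9/3600 = 71 + 0.800000 + 0.013861 = 71.813861
  hemisphere W, so the sign is −
Point 5:
  Latitude: 40 + 33/60 + 19/3600 = 40.555278
  N → positive
  Lon: 36′ + 49.5″ = 36.82500′; 36 + 36.82500/60 = 36.613750
  hemisphere W, so the sign is −
Point 6:
  Lat: 29 + 1/60 + 39.8/3600 = 29.027722
  S → negative
  λ: 122° + 5/60 + 29.32/3600 = 122 + 0.083333 + 0.008144 = 122.091478
  E → positive

1. 56.69308, -124.79114
2. -56.41386, -90.77639
3. 0.38878, -65.18186
4. 48.73647, -71.81386
5. 40.55528, -36.61375
6. -29.02772, 122.09148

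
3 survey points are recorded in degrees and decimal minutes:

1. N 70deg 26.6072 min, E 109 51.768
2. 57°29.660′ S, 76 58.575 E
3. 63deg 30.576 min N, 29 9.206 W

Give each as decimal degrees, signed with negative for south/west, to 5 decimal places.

1. 70.44345, 109.86280
2. -57.49433, 76.97625
3. 63.50960, -29.15343

Point 1:
  Lat: 70 + 26.6072/60 = 70.443453
  N ⇒ keep positive
  λ: 109 + 51.768/60 = 109.862800
  E → positive
Point 2:
  φ: 29.66′ = 0.494333°; total 57.494333
  S ⇒ negate
  λ: 76 + 58.575/60 = 76.976250
  E → positive
Point 3:
  Latitude: 30.576′ = 0.509600°; total 63.509600
  N ⇒ keep positive
  Longitude: 29 + 9.206/60 = 29.153433
  hemisphere W, so the sign is −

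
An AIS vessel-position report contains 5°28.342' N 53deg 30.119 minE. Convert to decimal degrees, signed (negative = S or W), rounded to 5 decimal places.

5.47237, 53.50198

Lat: 28.342′ = 0.472367°; total 5.472367
N ⇒ keep positive
λ: 53 + 30.119/60 = 53.501983
E → positive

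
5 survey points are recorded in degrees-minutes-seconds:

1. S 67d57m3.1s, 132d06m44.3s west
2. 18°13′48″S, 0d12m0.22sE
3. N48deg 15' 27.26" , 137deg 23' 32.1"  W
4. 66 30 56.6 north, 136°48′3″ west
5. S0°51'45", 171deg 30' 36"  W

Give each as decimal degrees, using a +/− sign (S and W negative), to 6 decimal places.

Point 1:
  φ: 67 + 57/60 + 3.1/3600 = 67.9508611
  S ⇒ negate
  Longitude: 132° + 6/60 + 44.3/3600 = 132 + 0.100000 + 0.012306 = 132.1123056
  W → negative
Point 2:
  Latitude: 18° + 13/60 + 48/3600 = 18 + 0.216667 + 0.013333 = 18.2300000
  hemisphere S, so the sign is −
  Longitude: 12′ + 0.22″ = 12.00367′; 0 + 12.00367/60 = 0.2000611
  E ⇒ keep positive
Point 3:
  φ: 48 + 15/60 + 27.26/3600 = 48.2575722
  N → positive
  λ: 23′ + 32.1″ = 23.53500′; 137 + 23.53500/60 = 137.3922500
  W → negative
Point 4:
  φ: 66 + 30/60 + 56.6/3600 = 66.5157222
  N ⇒ keep positive
  Longitude: 136 + 48/60 + 3/3600 = 136.8008333
  hemisphere W, so the sign is −
Point 5:
  Latitude: 0 + 51/60 + 45/3600 = 0.8625000
  S → negative
  Longitude: 171° + 30/60 + 36/3600 = 171 + 0.500000 + 0.010000 = 171.5100000
  W → negative

1. -67.950861, -132.112306
2. -18.230000, 0.200061
3. 48.257572, -137.392250
4. 66.515722, -136.800833
5. -0.862500, -171.510000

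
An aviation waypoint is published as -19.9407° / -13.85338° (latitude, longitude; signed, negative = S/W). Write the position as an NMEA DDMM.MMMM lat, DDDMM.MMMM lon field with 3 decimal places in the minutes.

Latitude is negative → S; |value| = 19.940700
Latitude: minutes = (19.940700 − 19) × 60 = 56.44200
Longitude is negative → W; |value| = 13.853380
λ: minutes = (13.853380 − 13) × 60 = 51.20280

1956.442,S / 01351.203,W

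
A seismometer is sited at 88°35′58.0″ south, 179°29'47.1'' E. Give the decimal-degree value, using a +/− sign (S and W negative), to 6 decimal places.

Latitude: 88° + 35/60 + 58/3600 = 88 + 0.583333 + 0.016111 = 88.5994444
S → negative
λ: 179 + 29/60 + 47.1/3600 = 179.4964167
E → positive

-88.599444, 179.496417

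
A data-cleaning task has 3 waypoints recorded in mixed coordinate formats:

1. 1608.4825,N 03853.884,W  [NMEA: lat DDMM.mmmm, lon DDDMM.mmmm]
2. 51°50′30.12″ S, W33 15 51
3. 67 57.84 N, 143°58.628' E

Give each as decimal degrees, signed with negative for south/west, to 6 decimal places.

Point 1:
  φ: degrees = first 2 digits = 16, minutes = 8.4825; 16 + 8.4825/60 = 16.1413750
  N ⇒ keep positive
  Longitude: degrees = first 3 digits = 38, minutes = 53.884; 38 + 53.884/60 = 38.8980667
  hemisphere W, so the sign is −
Point 2:
  Lat: 51° + 50/60 + 30.12/3600 = 51 + 0.833333 + 0.008367 = 51.8417000
  S → negative
  λ: 33° + 15/60 + 51/3600 = 33 + 0.250000 + 0.014167 = 33.2641667
  W ⇒ negate
Point 3:
  Lat: 57.84′ = 0.964000°; total 67.9640000
  N → positive
  Lon: 58.628′ = 0.977133°; total 143.9771333
  E ⇒ keep positive

1. 16.141375, -38.898067
2. -51.841700, -33.264167
3. 67.964000, 143.977133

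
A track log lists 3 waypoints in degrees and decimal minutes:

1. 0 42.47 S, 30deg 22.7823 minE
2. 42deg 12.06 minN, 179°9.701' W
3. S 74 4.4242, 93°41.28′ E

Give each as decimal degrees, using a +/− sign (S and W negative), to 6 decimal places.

Point 1:
  φ: 42.47′ = 0.707833°; total 0.7078333
  S ⇒ negate
  Longitude: 22.7823′ = 0.379705°; total 30.3797050
  E → positive
Point 2:
  Latitude: 42 + 12.06/60 = 42.2010000
  N → positive
  λ: 9.701′ = 0.161683°; total 179.1616833
  W → negative
Point 3:
  Lat: 74 + 4.4242/60 = 74.0737367
  hemisphere S, so the sign is −
  λ: 93 + 41.28/60 = 93.6880000
  E → positive

1. -0.707833, 30.379705
2. 42.201000, -179.161683
3. -74.073737, 93.688000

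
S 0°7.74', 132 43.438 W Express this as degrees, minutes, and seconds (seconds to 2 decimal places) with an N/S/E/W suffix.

φ: fractional minutes 0.74000 × 60 = 44.4000″
Longitude: 43.43800′ → 43′ and 0.43800 × 60 = 26.2800″

0°07′44.40″ S, 132°43′26.28″ W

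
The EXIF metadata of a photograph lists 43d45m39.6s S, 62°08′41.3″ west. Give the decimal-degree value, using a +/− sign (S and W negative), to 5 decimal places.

Lat: 43 + 45/60 + 39.6/3600 = 43.761000
S ⇒ negate
Longitude: 8′ + 41.3″ = 8.68833′; 62 + 8.68833/60 = 62.144806
W ⇒ negate

-43.76100, -62.14481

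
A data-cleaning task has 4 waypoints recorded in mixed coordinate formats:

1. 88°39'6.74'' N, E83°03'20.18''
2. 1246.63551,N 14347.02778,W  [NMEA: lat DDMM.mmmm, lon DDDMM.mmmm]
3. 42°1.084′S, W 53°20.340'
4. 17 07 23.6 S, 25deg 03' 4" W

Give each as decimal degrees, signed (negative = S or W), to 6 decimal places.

1. 88.651872, 83.055606
2. 12.777259, -143.783796
3. -42.018067, -53.339000
4. -17.123222, -25.051111

Point 1:
  Lat: 39′ + 6.74″ = 39.11233′; 88 + 39.11233/60 = 88.6518722
  N ⇒ keep positive
  Longitude: 83 + 3/60 + 20.18/3600 = 83.0556056
  E ⇒ keep positive
Point 2:
  φ: split at 2 digits → 12° and 46.63551′; 12 + 46.63551/60 = 12.7772585
  N ⇒ keep positive
  λ: degrees = first 3 digits = 143, minutes = 47.02778; 143 + 47.02778/60 = 143.7837963
  W → negative
Point 3:
  φ: 42 + 1.084/60 = 42.0180667
  S ⇒ negate
  λ: 53 + 20.34/60 = 53.3390000
  W ⇒ negate
Point 4:
  Lat: 7′ + 23.6″ = 7.39333′; 17 + 7.39333/60 = 17.1232222
  S ⇒ negate
  Lon: 25° + 3/60 + 4/3600 = 25 + 0.050000 + 0.001111 = 25.0511111
  W ⇒ negate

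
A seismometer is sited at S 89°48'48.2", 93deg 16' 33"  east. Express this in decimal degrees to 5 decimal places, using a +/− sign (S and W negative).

-89.81339, 93.27583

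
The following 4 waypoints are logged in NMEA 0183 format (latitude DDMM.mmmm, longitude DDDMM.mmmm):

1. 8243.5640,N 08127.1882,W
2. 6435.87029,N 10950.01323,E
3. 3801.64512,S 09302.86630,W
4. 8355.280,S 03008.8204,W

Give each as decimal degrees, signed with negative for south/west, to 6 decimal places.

Point 1:
  Lat: degrees = first 2 digits = 82, minutes = 43.564; 82 + 43.564/60 = 82.7260667
  N → positive
  Longitude: degrees = first 3 digits = 81, minutes = 27.1882; 81 + 27.1882/60 = 81.4531367
  W ⇒ negate
Point 2:
  Latitude: degrees = first 2 digits = 64, minutes = 35.87029; 64 + 35.87029/60 = 64.5978382
  N ⇒ keep positive
  Lon: split at 3 digits → 109° and 50.01323′; 109 + 50.01323/60 = 109.8335538
  E ⇒ keep positive
Point 3:
  φ: split at 2 digits → 38° and 1.64512′; 38 + 1.64512/60 = 38.0274187
  S → negative
  Longitude: split at 3 digits → 093° and 2.8663′; 93 + 2.8663/60 = 93.0477717
  W ⇒ negate
Point 4:
  φ: split at 2 digits → 83° and 55.28′; 83 + 55.28/60 = 83.9213333
  S → negative
  Longitude: split at 3 digits → 030° and 8.8204′; 30 + 8.8204/60 = 30.1470067
  hemisphere W, so the sign is −

1. 82.726067, -81.453137
2. 64.597838, 109.833554
3. -38.027419, -93.047772
4. -83.921333, -30.147007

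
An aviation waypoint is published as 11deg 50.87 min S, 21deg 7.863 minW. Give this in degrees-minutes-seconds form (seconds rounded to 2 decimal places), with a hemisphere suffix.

φ: fractional minutes 0.87000 × 60 = 52.2000″
λ: 7.86300′ → 7′ and 0.86300 × 60 = 51.7800″

11°50′52.20″ S, 21°07′51.78″ W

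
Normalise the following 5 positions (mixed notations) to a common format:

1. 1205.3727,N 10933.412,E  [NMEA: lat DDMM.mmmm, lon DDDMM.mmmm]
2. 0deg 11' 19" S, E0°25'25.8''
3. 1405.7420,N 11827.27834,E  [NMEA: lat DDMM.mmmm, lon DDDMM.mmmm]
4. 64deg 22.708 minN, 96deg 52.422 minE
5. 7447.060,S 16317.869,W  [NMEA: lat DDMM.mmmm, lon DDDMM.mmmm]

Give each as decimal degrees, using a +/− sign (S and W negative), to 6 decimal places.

1. 12.089545, 109.556867
2. -0.188611, 0.423833
3. 14.095700, 118.454639
4. 64.378467, 96.873700
5. -74.784333, -163.297817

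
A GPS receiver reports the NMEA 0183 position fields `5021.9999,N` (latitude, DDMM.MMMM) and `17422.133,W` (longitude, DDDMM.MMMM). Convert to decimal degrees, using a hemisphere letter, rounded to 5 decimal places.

Lat: degrees = first 2 digits = 50, minutes = 21.9999; 50 + 21.9999/60 = 50.366665
λ: degrees = first 3 digits = 174, minutes = 22.133; 174 + 22.133/60 = 174.368883

50.36667° N, 174.36888° W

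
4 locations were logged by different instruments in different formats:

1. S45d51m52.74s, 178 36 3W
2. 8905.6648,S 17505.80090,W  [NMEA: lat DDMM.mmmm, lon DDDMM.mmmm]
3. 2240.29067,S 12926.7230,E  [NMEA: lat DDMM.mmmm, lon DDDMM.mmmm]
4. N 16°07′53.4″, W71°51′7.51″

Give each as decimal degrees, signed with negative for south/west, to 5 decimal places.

1. -45.86465, -178.60083
2. -89.09441, -175.09668
3. -22.67151, 129.44538
4. 16.13150, -71.85209

Point 1:
  φ: 51′ + 52.74″ = 51.87900′; 45 + 51.87900/60 = 45.864650
  S → negative
  λ: 36′ + 3″ = 36.05000′; 178 + 36.05000/60 = 178.600833
  W → negative
Point 2:
  Lat: degrees = first 2 digits = 89, minutes = 5.6648; 89 + 5.6648/60 = 89.094413
  hemisphere S, so the sign is −
  λ: degrees = first 3 digits = 175, minutes = 5.8009; 175 + 5.8009/60 = 175.096682
  hemisphere W, so the sign is −
Point 3:
  Latitude: split at 2 digits → 22° and 40.29067′; 22 + 40.29067/60 = 22.671511
  S ⇒ negate
  Lon: split at 3 digits → 129° and 26.723′; 129 + 26.723/60 = 129.445383
  E → positive
Point 4:
  Lat: 16 + 7/60 + 53.4/3600 = 16.131500
  N → positive
  Longitude: 71 + 51/60 + 7.51/3600 = 71.852086
  W ⇒ negate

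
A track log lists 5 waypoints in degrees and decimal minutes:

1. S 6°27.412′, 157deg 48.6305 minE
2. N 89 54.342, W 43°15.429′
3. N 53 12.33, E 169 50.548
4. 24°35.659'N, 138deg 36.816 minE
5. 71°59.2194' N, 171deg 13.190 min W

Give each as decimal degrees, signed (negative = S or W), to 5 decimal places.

Point 1:
  φ: 27.412′ = 0.456867°; total 6.456867
  S ⇒ negate
  λ: 48.6305′ = 0.810508°; total 157.810508
  E → positive
Point 2:
  Latitude: 54.342′ = 0.905700°; total 89.905700
  N → positive
  λ: 15.429′ = 0.257150°; total 43.257150
  W → negative
Point 3:
  Latitude: 53 + 12.33/60 = 53.205500
  N ⇒ keep positive
  λ: 50.548′ = 0.842467°; total 169.842467
  E → positive
Point 4:
  Latitude: 35.659′ = 0.594317°; total 24.594317
  N ⇒ keep positive
  Lon: 36.816′ = 0.613600°; total 138.613600
  E → positive
Point 5:
  Lat: 59.2194′ = 0.986990°; total 71.986990
  N ⇒ keep positive
  Longitude: 13.19′ = 0.219833°; total 171.219833
  hemisphere W, so the sign is −

1. -6.45687, 157.81051
2. 89.90570, -43.25715
3. 53.20550, 169.84247
4. 24.59432, 138.61360
5. 71.98699, -171.21983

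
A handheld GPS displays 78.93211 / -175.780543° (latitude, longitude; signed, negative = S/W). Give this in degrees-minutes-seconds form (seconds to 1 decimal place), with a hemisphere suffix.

78°55′55.6″ N, 175°46′50.0″ W

Latitude: 0.932110 × 60 = 55.92660′ → 55′, remainder × 60 = 55.596″
Longitude is negative → W; |value| = 175.780543
λ: 0.780543° → 46.83258′; 0.83258 × 60 = 49.955″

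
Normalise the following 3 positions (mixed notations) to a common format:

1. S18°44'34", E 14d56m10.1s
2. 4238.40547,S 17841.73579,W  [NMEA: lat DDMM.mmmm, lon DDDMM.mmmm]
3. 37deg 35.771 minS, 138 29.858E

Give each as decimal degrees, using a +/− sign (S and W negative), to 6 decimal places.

Point 1:
  Latitude: 18 + 44/60 + 34/3600 = 18.7427778
  S → negative
  λ: 14 + 56/60 + 10.1/3600 = 14.9361389
  E → positive
Point 2:
  φ: split at 2 digits → 42° and 38.40547′; 42 + 38.40547/60 = 42.6400912
  hemisphere S, so the sign is −
  Lon: split at 3 digits → 178° and 41.73579′; 178 + 41.73579/60 = 178.6955965
  W ⇒ negate
Point 3:
  Latitude: 37 + 35.771/60 = 37.5961833
  S ⇒ negate
  Lon: 29.858′ = 0.497633°; total 138.4976333
  E ⇒ keep positive

1. -18.742778, 14.936139
2. -42.640091, -178.695597
3. -37.596183, 138.497633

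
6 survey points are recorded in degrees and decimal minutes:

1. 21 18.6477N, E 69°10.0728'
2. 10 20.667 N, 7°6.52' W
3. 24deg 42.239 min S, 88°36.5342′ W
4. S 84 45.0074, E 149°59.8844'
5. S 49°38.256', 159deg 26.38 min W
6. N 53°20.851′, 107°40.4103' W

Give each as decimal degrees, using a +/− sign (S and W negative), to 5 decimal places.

1. 21.31080, 69.16788
2. 10.34445, -7.10867
3. -24.70398, -88.60890
4. -84.75012, 149.99807
5. -49.63760, -159.43967
6. 53.34752, -107.67351

Point 1:
  Lat: 21 + 18.6477/60 = 21.310795
  N ⇒ keep positive
  λ: 10.0728′ = 0.167880°; total 69.167880
  E → positive
Point 2:
  Lat: 10 + 20.667/60 = 10.344450
  N ⇒ keep positive
  Lon: 7 + 6.52/60 = 7.108667
  hemisphere W, so the sign is −
Point 3:
  Lat: 24 + 42.239/60 = 24.703983
  hemisphere S, so the sign is −
  λ: 88 + 36.5342/60 = 88.608903
  W → negative
Point 4:
  Lat: 84 + 45.0074/60 = 84.750123
  S → negative
  Longitude: 149 + 59.8844/60 = 149.998073
  E → positive
Point 5:
  Latitude: 38.256′ = 0.637600°; total 49.637600
  S ⇒ negate
  Lon: 26.38′ = 0.439667°; total 159.439667
  hemisphere W, so the sign is −
Point 6:
  Latitude: 20.851′ = 0.347517°; total 53.347517
  N → positive
  λ: 107 + 40.4103/60 = 107.673505
  W → negative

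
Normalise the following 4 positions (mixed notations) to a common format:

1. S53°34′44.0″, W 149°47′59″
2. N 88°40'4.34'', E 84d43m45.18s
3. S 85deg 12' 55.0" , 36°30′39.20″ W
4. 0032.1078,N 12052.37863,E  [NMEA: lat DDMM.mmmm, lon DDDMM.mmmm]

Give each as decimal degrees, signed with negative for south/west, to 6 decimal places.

Point 1:
  φ: 53 + 34/60 + 44/3600 = 53.5788889
  hemisphere S, so the sign is −
  Longitude: 47′ + 59″ = 47.98333′; 149 + 47.98333/60 = 149.7997222
  hemisphere W, so the sign is −
Point 2:
  φ: 88 + 40/60 + 4.34/3600 = 88.6678722
  N → positive
  Longitude: 84 + 43/60 + 45.18/3600 = 84.7292167
  E ⇒ keep positive
Point 3:
  Lat: 85 + 12/60 + 55/3600 = 85.2152778
  S ⇒ negate
  Longitude: 36 + 30/60 + 39.2/3600 = 36.5108889
  W → negative
Point 4:
  Lat: split at 2 digits → 00° and 32.1078′; 0 + 32.1078/60 = 0.5351300
  N → positive
  Longitude: degrees = first 3 digits = 120, minutes = 52.37863; 120 + 52.37863/60 = 120.8729772
  E ⇒ keep positive

1. -53.578889, -149.799722
2. 88.667872, 84.729217
3. -85.215278, -36.510889
4. 0.535130, 120.872977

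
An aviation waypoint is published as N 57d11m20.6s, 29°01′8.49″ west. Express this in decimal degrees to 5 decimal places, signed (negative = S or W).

57.18906, -29.01903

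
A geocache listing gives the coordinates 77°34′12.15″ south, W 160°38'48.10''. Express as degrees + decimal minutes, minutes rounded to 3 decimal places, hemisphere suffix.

φ: 34 + 12.15/60 = 34.20250′
Longitude: seconds/60 = 0.80167; minutes = 38 + 0.80167 = 38.80167

77° 34.203′ S, 160° 38.802′ W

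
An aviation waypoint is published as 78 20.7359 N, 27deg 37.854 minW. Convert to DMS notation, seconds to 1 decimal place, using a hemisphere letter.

φ: fractional minutes 0.73590 × 60 = 44.154″
Lon: 37.85400′ → 37′ and 0.85400 × 60 = 51.240″

78°20′44.2″ N, 27°37′51.2″ W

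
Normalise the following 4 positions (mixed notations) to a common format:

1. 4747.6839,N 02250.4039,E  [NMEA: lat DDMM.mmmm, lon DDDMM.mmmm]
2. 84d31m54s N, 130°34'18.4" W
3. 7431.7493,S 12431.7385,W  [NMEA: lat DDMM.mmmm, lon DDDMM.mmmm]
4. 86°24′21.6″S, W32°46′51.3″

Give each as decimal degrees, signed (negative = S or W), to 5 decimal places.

1. 47.79473, 22.84007
2. 84.53167, -130.57178
3. -74.52916, -124.52898
4. -86.40600, -32.78092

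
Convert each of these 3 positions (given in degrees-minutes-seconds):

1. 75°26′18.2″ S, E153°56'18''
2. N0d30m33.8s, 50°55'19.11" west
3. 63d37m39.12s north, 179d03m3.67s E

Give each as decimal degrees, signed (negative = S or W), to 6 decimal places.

Point 1:
  φ: 75° + 26/60 + 18.2/3600 = 75 + 0.433333 + 0.005056 = 75.4383889
  S ⇒ negate
  λ: 56′ + 18″ = 56.30000′; 153 + 56.30000/60 = 153.9383333
  E → positive
Point 2:
  Lat: 0° + 30/60 + 33.8/3600 = 0 + 0.500000 + 0.009389 = 0.5093889
  N → positive
  Longitude: 50 + 55/60 + 19.11/3600 = 50.9219750
  hemisphere W, so the sign is −
Point 3:
  Latitude: 63° + 37/60 + 39.12/3600 = 63 + 0.616667 + 0.010867 = 63.6275333
  N → positive
  Lon: 179° + 3/60 + 3.67/3600 = 179 + 0.050000 + 0.001019 = 179.0510194
  E ⇒ keep positive

1. -75.438389, 153.938333
2. 0.509389, -50.921975
3. 63.627533, 179.051019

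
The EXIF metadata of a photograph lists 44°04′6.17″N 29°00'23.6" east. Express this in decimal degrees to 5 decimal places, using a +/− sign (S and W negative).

44.06838, 29.00656

Latitude: 4′ + 6.17″ = 4.10283′; 44 + 4.10283/60 = 44.068381
N → positive
Longitude: 29° + 0/60 + 23.6/3600 = 29 + 0.000000 + 0.006556 = 29.006556
E ⇒ keep positive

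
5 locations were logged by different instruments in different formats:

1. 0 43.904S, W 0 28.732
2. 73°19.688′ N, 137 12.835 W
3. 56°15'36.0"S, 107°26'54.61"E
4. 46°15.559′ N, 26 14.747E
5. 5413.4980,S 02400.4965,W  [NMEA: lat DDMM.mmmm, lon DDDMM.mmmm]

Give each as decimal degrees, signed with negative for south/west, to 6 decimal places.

1. -0.731733, -0.478867
2. 73.328133, -137.213917
3. -56.260000, 107.448503
4. 46.259317, 26.245783
5. -54.224967, -24.008275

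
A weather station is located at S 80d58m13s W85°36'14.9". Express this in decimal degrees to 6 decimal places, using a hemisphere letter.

80.970278° S, 85.604139° W

Latitude: 80 + 58/60 + 13/3600 = 80.9702778
Lon: 36′ + 14.9″ = 36.24833′; 85 + 36.24833/60 = 85.6041389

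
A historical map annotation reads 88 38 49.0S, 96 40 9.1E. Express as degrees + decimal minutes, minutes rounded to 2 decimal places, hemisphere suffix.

Lat: seconds/60 = 0.81667; minutes = 38 + 0.81667 = 38.8167
Longitude: 40 + 9.1/60 = 40.1517′

88° 38.82′ S, 96° 40.15′ E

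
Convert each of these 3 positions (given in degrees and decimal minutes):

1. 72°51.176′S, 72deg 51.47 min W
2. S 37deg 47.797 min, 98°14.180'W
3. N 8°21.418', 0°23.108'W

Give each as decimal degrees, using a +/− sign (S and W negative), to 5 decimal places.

Point 1:
  φ: 72 + 51.176/60 = 72.852933
  hemisphere S, so the sign is −
  Lon: 51.47′ = 0.857833°; total 72.857833
  W ⇒ negate
Point 2:
  Latitude: 47.797′ = 0.796617°; total 37.796617
  S ⇒ negate
  Lon: 14.18′ = 0.236333°; total 98.236333
  W → negative
Point 3:
  Latitude: 8 + 21.418/60 = 8.356967
  N → positive
  λ: 23.108′ = 0.385133°; total 0.385133
  W → negative

1. -72.85293, -72.85783
2. -37.79662, -98.23633
3. 8.35697, -0.38513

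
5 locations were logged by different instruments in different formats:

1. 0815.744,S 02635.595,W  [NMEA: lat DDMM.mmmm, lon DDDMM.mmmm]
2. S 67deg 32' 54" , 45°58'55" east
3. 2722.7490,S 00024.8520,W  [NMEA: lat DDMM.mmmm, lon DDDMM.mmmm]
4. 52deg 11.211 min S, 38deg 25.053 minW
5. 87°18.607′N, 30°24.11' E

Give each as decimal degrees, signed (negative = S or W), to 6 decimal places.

1. -8.262400, -26.593250
2. -67.548333, 45.981944
3. -27.379150, -0.414200
4. -52.186850, -38.417550
5. 87.310117, 30.401833

Point 1:
  φ: split at 2 digits → 08° and 15.744′; 8 + 15.744/60 = 8.2624000
  hemisphere S, so the sign is −
  Lon: split at 3 digits → 026° and 35.595′; 26 + 35.595/60 = 26.5932500
  hemisphere W, so the sign is −
Point 2:
  Latitude: 32′ + 54″ = 32.90000′; 67 + 32.90000/60 = 67.5483333
  hemisphere S, so the sign is −
  Longitude: 45 + 58/60 + 55/3600 = 45.9819444
  E ⇒ keep positive
Point 3:
  Latitude: degrees = first 2 digits = 27, minutes = 22.749; 27 + 22.749/60 = 27.3791500
  S ⇒ negate
  Lon: split at 3 digits → 000° and 24.852′; 0 + 24.852/60 = 0.4142000
  W ⇒ negate
Point 4:
  φ: 11.211′ = 0.186850°; total 52.1868500
  S → negative
  λ: 25.053′ = 0.417550°; total 38.4175500
  W ⇒ negate
Point 5:
  Latitude: 18.607′ = 0.310117°; total 87.3101167
  N → positive
  λ: 30 + 24.11/60 = 30.4018333
  E ⇒ keep positive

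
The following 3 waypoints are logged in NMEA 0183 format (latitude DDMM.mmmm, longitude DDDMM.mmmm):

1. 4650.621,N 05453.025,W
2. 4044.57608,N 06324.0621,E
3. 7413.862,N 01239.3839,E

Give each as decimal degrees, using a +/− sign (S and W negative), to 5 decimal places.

1. 46.84368, -54.88375
2. 40.74293, 63.40104
3. 74.23103, 12.65640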